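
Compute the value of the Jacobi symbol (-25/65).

0

(-25/65)
  = (25/65)    [65 ≡ 1 mod 4 ⇒ (-1/65) = +1]
  = (65/25)    [QR: 25 ≡ 1 mod 4, sign kept]
  = (15/25)    [65 ≡ 15 mod 25]
  = (25/15)    [QR: 25 ≡ 1 mod 4, sign kept]
  = (10/15)    [25 ≡ 10 mod 15]
  = (5/15)    [15 ≡ 7 mod 8 ⇒ (2/15) = +1]
  = (15/5)    [QR: 5 ≡ 1 mod 4, sign kept]
  = (0/5)    [15 ≡ 0 mod 5]
  = 0    [numerator 0, gcd > 1]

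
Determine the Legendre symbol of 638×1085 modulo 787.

By multiplicativity, (638·1085/787) = (638/787)·(1085/787).
First factor (638/787):
(638/787)
  = -(319/787)    [787 ≡ 3 mod 8 ⇒ (2/787) = -1]
  = (787/319)    [QR: both ≡ 3 mod 4, sign flips]
  = (149/319)    [787 ≡ 149 mod 319]
  = (319/149)    [QR: 149 ≡ 1 mod 4, sign kept]
  = (21/149)    [319 ≡ 21 mod 149]
  = (149/21)    [QR: 21 ≡ 1 mod 4, sign kept]
  = (2/21)    [149 ≡ 2 mod 21]
  = -(1/21)    [21 ≡ 5 mod 8 ⇒ (2/21) = -1]
  = -1    [(1/21) = 1]
Second factor (1085/787):
(1085/787)
  = (298/787)    [1085 ≡ 298 mod 787]
  = -(149/787)    [787 ≡ 3 mod 8 ⇒ (2/787) = -1]
  = -(787/149)    [QR: 149 ≡ 1 mod 4, sign kept]
  = -(42/149)    [787 ≡ 42 mod 149]
  = (21/149)    [149 ≡ 5 mod 8 ⇒ (2/149) = -1]
  = (149/21)    [QR: 21 ≡ 1 mod 4, sign kept]
  = (2/21)    [149 ≡ 2 mod 21]
  = -(1/21)    [21 ≡ 5 mod 8 ⇒ (2/21) = -1]
  = -1    [(1/21) = 1]
Product: (-1)·(-1) = 1.

1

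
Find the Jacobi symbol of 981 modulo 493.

-1

(981 / 493)
  = (488 / 493)    [981 ≡ 488 mod 493]
  = -(61 / 493)    [493 ≡ 5 mod 8 ⇒ (2 / 493)^3 = -1]
  = -(493 / 61)    [QR: 61 ≡ 1 mod 4, sign kept]
  = -(5 / 61)    [493 ≡ 5 mod 61]
  = -(61 / 5)    [QR: 5 ≡ 1 mod 4, sign kept]
  = -(1 / 5)    [61 ≡ 1 mod 5]
  = -1    [(1 / 5) = 1]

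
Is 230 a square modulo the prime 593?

Factor out 2: 230 = 2·115. Since 593 ≡ 1 (mod 8), (2|593) = +1. Now have (115|593).
593 ≡ 1 (mod 4), so quadratic reciprocity gives (115|593) = (593|115). Reduce: 593 ≡ 18 (mod 115). Now have (18|115).
Factor out 2: 18 = 2·9. Since 115 ≡ 3 (mod 8), (2|115) = -1. Now have -(9|115).
9 ≡ 1 (mod 4), so quadratic reciprocity gives (9|115) = (115|9). Reduce: 115 ≡ 7 (mod 9). Now have -(7|9).
9 ≡ 1 (mod 4), so quadratic reciprocity gives (7|9) = (9|7). Reduce: 9 ≡ 2 (mod 7). Now have -(2|7).
Factor out 2: 2 = 2. Since 7 ≡ 7 (mod 8), (2|7) = +1. Now have -(1|7).
(1|7) = 1. Collecting the sign factors: -1.
The Legendre symbol is -1, so x^2 ≡ 230 (mod 593) has no solution.

no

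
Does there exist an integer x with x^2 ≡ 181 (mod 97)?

(181/97)
  = (84/97)    [181 ≡ 84 mod 97]
  = (21/97)    [97 ≡ 1 mod 8 ⇒ (2/97)^2 = +1]
  = (97/21)    [QR: 21 ≡ 1 mod 4, sign kept]
  = (13/21)    [97 ≡ 13 mod 21]
  = (21/13)    [QR: 13 ≡ 1 mod 4, sign kept]
  = (8/13)    [21 ≡ 8 mod 13]
  = -(1/13)    [13 ≡ 5 mod 8 ⇒ (2/13)^3 = -1]
  = -1    [(1/13) = 1]
The Legendre symbol is -1, so x^2 ≡ 181 (mod 97) has no solution.

no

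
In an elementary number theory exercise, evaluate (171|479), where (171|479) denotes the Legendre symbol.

-1

(171|479)
  = -(479|171)    [QR: both ≡ 3 mod 4, sign flips]
  = -(137|171)    [479 ≡ 137 mod 171]
  = -(171|137)    [QR: 137 ≡ 1 mod 4, sign kept]
  = -(34|137)    [171 ≡ 34 mod 137]
  = -(17|137)    [137 ≡ 1 mod 8 ⇒ (2|137) = +1]
  = -(137|17)    [QR: 17 ≡ 1 mod 4, sign kept]
  = -(1|17)    [137 ≡ 1 mod 17]
  = -1    [(1|17) = 1]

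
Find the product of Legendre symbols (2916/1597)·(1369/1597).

1

By multiplicativity, (2916·1369/1597) = (2916/1597)·(1369/1597).
First factor (2916/1597):
Reduce the numerator: 2916 ≡ 1319 (mod 1597), so (2916/1597) = (1319/1597).
1597 ≡ 1 (mod 4), so quadratic reciprocity gives (1319/1597) = (1597/1319). Reduce: 1597 ≡ 278 (mod 1319). Now have (278/1319).
Factor out 2: 278 = 2·139. Since 1319 ≡ 7 (mod 8), (2/1319) = +1. Now have (139/1319).
Both 139 ≡ 3 and 1319 ≡ 3 (mod 4), so reciprocity gives (139/1319) = -(1319/139). Reduce: 1319 ≡ 68 (mod 139). Now have -(68/139).
Factor out 2: 68 = 2^2·17. Since 139 ≡ 3 (mod 8), (2/139) = -1, and (2/139)^2 = +1. Now have -(17/139).
17 ≡ 1 (mod 4), so quadratic reciprocity gives (17/139) = (139/17). Reduce: 139 ≡ 3 (mod 17). Now have -(3/17).
17 ≡ 1 (mod 4), so quadratic reciprocity gives (3/17) = (17/3). Reduce: 17 ≡ 2 (mod 3). Now have -(2/3).
Factor out 2: 2 = 2. Since 3 ≡ 3 (mod 8), (2/3) = -1. Now have (1/3).
(1/3) = 1. Collecting the sign factors: 1.
Second factor (1369/1597):
1369 ≡ 1 (mod 4), so quadratic reciprocity gives (1369/1597) = (1597/1369). Reduce: 1597 ≡ 228 (mod 1369). Now have (228/1369).
Factor out 2: 228 = 2^2·57. Since 1369 ≡ 1 (mod 8), (2/1369) = +1, and (2/1369)^2 = +1. Now have (57/1369).
57 ≡ 1 (mod 4), so quadratic reciprocity gives (57/1369) = (1369/57). Reduce: 1369 ≡ 1 (mod 57). Now have (1/57).
(1/57) = 1. Collecting the sign factors: 1.
Product: (1)·(1) = 1.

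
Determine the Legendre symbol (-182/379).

1

Pull out -1: (-182/379) = (-1/379)·(182/379). Since 379 ≡ 3 (mod 4), (-1/379) = -1. Now have -(182/379).
Factor out 2: 182 = 2·91. Since 379 ≡ 3 (mod 8), (2/379) = -1. Now have (91/379).
Both 91 ≡ 3 and 379 ≡ 3 (mod 4), so reciprocity gives (91/379) = -(379/91). Reduce: 379 ≡ 15 (mod 91). Now have -(15/91).
Both 15 ≡ 3 and 91 ≡ 3 (mod 4), so reciprocity gives (15/91) = -(91/15). Reduce: 91 ≡ 1 (mod 15). Now have (1/15).
(1/15) = 1. Collecting the sign factors: 1.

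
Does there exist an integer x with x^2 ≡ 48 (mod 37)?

(48|37)
  = (11|37)    [48 ≡ 11 mod 37]
  = (37|11)    [QR: 37 ≡ 1 mod 4, sign kept]
  = (4|11)    [37 ≡ 4 mod 11]
  = (1|11)    [11 ≡ 3 mod 8 ⇒ (2|11)^2 = +1]
  = 1    [(1|11) = 1]
The Legendre symbol is 1, so x^2 ≡ 48 (mod 37) has solution.

yes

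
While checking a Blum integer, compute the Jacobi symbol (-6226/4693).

1

Reduce the numerator: -6226 ≡ 3160 (mod 4693), so (-6226/4693) = (3160/4693).
Factor out 2: 3160 = 2^3·395. Since 4693 ≡ 5 (mod 8), (2/4693) = -1, and (2/4693)^3 = -1. Now have -(395/4693).
4693 ≡ 1 (mod 4), so quadratic reciprocity gives (395/4693) = (4693/395). Reduce: 4693 ≡ 348 (mod 395). Now have -(348/395).
Factor out 2: 348 = 2^2·87. Since 395 ≡ 3 (mod 8), (2/395) = -1, and (2/395)^2 = +1. Now have -(87/395).
Both 87 ≡ 3 and 395 ≡ 3 (mod 4), so reciprocity gives (87/395) = -(395/87). Reduce: 395 ≡ 47 (mod 87). Now have (47/87).
Both 47 ≡ 3 and 87 ≡ 3 (mod 4), so reciprocity gives (47/87) = -(87/47). Reduce: 87 ≡ 40 (mod 47). Now have -(40/47).
Factor out 2: 40 = 2^3·5. Since 47 ≡ 7 (mod 8), (2/47) = +1, and (2/47)^3 = +1. Now have -(5/47).
5 ≡ 1 (mod 4), so quadratic reciprocity gives (5/47) = (47/5). Reduce: 47 ≡ 2 (mod 5). Now have -(2/5).
Factor out 2: 2 = 2. Since 5 ≡ 5 (mod 8), (2/5) = -1. Now have (1/5).
(1/5) = 1. Collecting the sign factors: 1.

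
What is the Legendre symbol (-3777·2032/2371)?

By multiplicativity, (-3777·2032/2371) = (-3777/2371)·(2032/2371).
First factor (-3777/2371):
Pull out -1: (-3777/2371) = (-1/2371)·(3777/2371). Since 2371 ≡ 3 (mod 4), (-1/2371) = -1. Now have -(3777/2371).
Reduce the numerator: 3777 ≡ 1406 (mod 2371), so (3777/2371) = (1406/2371).
Factor out 2: 1406 = 2·703. Since 2371 ≡ 3 (mod 8), (2/2371) = -1. Now have (703/2371).
Both 703 ≡ 3 and 2371 ≡ 3 (mod 4), so reciprocity gives (703/2371) = -(2371/703). Reduce: 2371 ≡ 262 (mod 703). Now have -(262/703).
Factor out 2: 262 = 2·131. Since 703 ≡ 7 (mod 8), (2/703) = +1. Now have -(131/703).
Both 131 ≡ 3 and 703 ≡ 3 (mod 4), so reciprocity gives (131/703) = -(703/131). Reduce: 703 ≡ 48 (mod 131). Now have (48/131).
Factor out 2: 48 = 2^4·3. Since 131 ≡ 3 (mod 8), (2/131) = -1, and (2/131)^4 = +1. Now have (3/131).
Both 3 ≡ 3 and 131 ≡ 3 (mod 4), so reciprocity gives (3/131) = -(131/3). Reduce: 131 ≡ 2 (mod 3). Now have -(2/3).
Factor out 2: 2 = 2. Since 3 ≡ 3 (mod 8), (2/3) = -1. Now have (1/3).
(1/3) = 1. Collecting the sign factors: 1.
Second factor (2032/2371):
Factor out 2: 2032 = 2^4·127. Since 2371 ≡ 3 (mod 8), (2/2371) = -1, and (2/2371)^4 = +1. Now have (127/2371).
Both 127 ≡ 3 and 2371 ≡ 3 (mod 4), so reciprocity gives (127/2371) = -(2371/127). Reduce: 2371 ≡ 85 (mod 127). Now have -(85/127).
85 ≡ 1 (mod 4), so quadratic reciprocity gives (85/127) = (127/85). Reduce: 127 ≡ 42 (mod 85). Now have -(42/85).
Factor out 2: 42 = 2·21. Since 85 ≡ 5 (mod 8), (2/85) = -1. Now have (21/85).
21 ≡ 1 (mod 4), so quadratic reciprocity gives (21/85) = (85/21). Reduce: 85 ≡ 1 (mod 21). Now have (1/21).
(1/21) = 1. Collecting the sign factors: 1.
Product: (1)·(1) = 1.

1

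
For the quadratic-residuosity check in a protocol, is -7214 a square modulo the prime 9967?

no

Reduce the numerator: -7214 ≡ 2753 (mod 9967), so (-7214/9967) = (2753/9967).
2753 ≡ 1 (mod 4), so quadratic reciprocity gives (2753/9967) = (9967/2753). Reduce: 9967 ≡ 1708 (mod 2753). Now have (1708/2753).
Factor out 2: 1708 = 2^2·427. Since 2753 ≡ 1 (mod 8), (2/2753) = +1, and (2/2753)^2 = +1. Now have (427/2753).
2753 ≡ 1 (mod 4), so quadratic reciprocity gives (427/2753) = (2753/427). Reduce: 2753 ≡ 191 (mod 427). Now have (191/427).
Both 191 ≡ 3 and 427 ≡ 3 (mod 4), so reciprocity gives (191/427) = -(427/191). Reduce: 427 ≡ 45 (mod 191). Now have -(45/191).
45 ≡ 1 (mod 4), so quadratic reciprocity gives (45/191) = (191/45). Reduce: 191 ≡ 11 (mod 45). Now have -(11/45).
45 ≡ 1 (mod 4), so quadratic reciprocity gives (11/45) = (45/11). Reduce: 45 ≡ 1 (mod 11). Now have -(1/11).
(1/11) = 1. Collecting the sign factors: -1.
The Legendre symbol is -1, so x^2 ≡ -7214 (mod 9967) has no solution.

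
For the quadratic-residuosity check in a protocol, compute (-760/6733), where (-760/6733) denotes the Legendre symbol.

(-760/6733)
  = (5973/6733)    [-760 ≡ 5973 mod 6733]
  = (6733/5973)    [QR: 5973 ≡ 1 mod 4, sign kept]
  = (760/5973)    [6733 ≡ 760 mod 5973]
  = -(95/5973)    [5973 ≡ 5 mod 8 ⇒ (2/5973)^3 = -1]
  = -(5973/95)    [QR: 5973 ≡ 1 mod 4, sign kept]
  = -(83/95)    [5973 ≡ 83 mod 95]
  = (95/83)    [QR: both ≡ 3 mod 4, sign flips]
  = (12/83)    [95 ≡ 12 mod 83]
  = (3/83)    [83 ≡ 3 mod 8 ⇒ (2/83)^2 = +1]
  = -(83/3)    [QR: both ≡ 3 mod 4, sign flips]
  = -(2/3)    [83 ≡ 2 mod 3]
  = (1/3)    [3 ≡ 3 mod 8 ⇒ (2/3) = -1]
  = 1    [(1/3) = 1]

1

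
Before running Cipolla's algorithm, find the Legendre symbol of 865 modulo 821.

-1

Reduce the numerator: 865 ≡ 44 (mod 821), so (865/821) = (44/821).
Factor out 2: 44 = 2^2·11. Since 821 ≡ 5 (mod 8), (2/821) = -1, and (2/821)^2 = +1. Now have (11/821).
821 ≡ 1 (mod 4), so quadratic reciprocity gives (11/821) = (821/11). Reduce: 821 ≡ 7 (mod 11). Now have (7/11).
Both 7 ≡ 3 and 11 ≡ 3 (mod 4), so reciprocity gives (7/11) = -(11/7). Reduce: 11 ≡ 4 (mod 7). Now have -(4/7).
Factor out 2: 4 = 2^2. Since 7 ≡ 7 (mod 8), (2/7) = +1, and (2/7)^2 = +1. Now have -(1/7).
(1/7) = 1. Collecting the sign factors: -1.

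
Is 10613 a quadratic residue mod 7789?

Reduce the numerator: 10613 ≡ 2824 (mod 7789), so (10613/7789) = (2824/7789).
Factor out 2: 2824 = 2^3·353. Since 7789 ≡ 5 (mod 8), (2/7789) = -1, and (2/7789)^3 = -1. Now have -(353/7789).
353 ≡ 1 (mod 4), so quadratic reciprocity gives (353/7789) = (7789/353). Reduce: 7789 ≡ 23 (mod 353). Now have -(23/353).
353 ≡ 1 (mod 4), so quadratic reciprocity gives (23/353) = (353/23). Reduce: 353 ≡ 8 (mod 23). Now have -(8/23).
Factor out 2: 8 = 2^3. Since 23 ≡ 7 (mod 8), (2/23) = +1, and (2/23)^3 = +1. Now have -(1/23).
(1/23) = 1. Collecting the sign factors: -1.
The Legendre symbol is -1, so x^2 ≡ 10613 (mod 7789) has no solution.

no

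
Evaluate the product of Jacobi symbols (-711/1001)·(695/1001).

-1

By multiplicativity, (-711·695/1001) = (-711/1001)·(695/1001).
First factor (-711/1001):
Reduce the numerator: -711 ≡ 290 (mod 1001), so (-711/1001) = (290/1001).
Factor out 2: 290 = 2·145. Since 1001 ≡ 1 (mod 8), (2/1001) = +1. Now have (145/1001).
145 ≡ 1 (mod 4), so quadratic reciprocity gives (145/1001) = (1001/145). Reduce: 1001 ≡ 131 (mod 145). Now have (131/145).
145 ≡ 1 (mod 4), so quadratic reciprocity gives (131/145) = (145/131). Reduce: 145 ≡ 14 (mod 131). Now have (14/131).
Factor out 2: 14 = 2·7. Since 131 ≡ 3 (mod 8), (2/131) = -1. Now have -(7/131).
Both 7 ≡ 3 and 131 ≡ 3 (mod 4), so reciprocity gives (7/131) = -(131/7). Reduce: 131 ≡ 5 (mod 7). Now have (5/7).
5 ≡ 1 (mod 4), so quadratic reciprocity gives (5/7) = (7/5). Reduce: 7 ≡ 2 (mod 5). Now have (2/5).
Factor out 2: 2 = 2. Since 5 ≡ 5 (mod 8), (2/5) = -1. Now have -(1/5).
(1/5) = 1. Collecting the sign factors: -1.
Second factor (695/1001):
1001 ≡ 1 (mod 4), so quadratic reciprocity gives (695/1001) = (1001/695). Reduce: 1001 ≡ 306 (mod 695). Now have (306/695).
Factor out 2: 306 = 2·153. Since 695 ≡ 7 (mod 8), (2/695) = +1. Now have (153/695).
153 ≡ 1 (mod 4), so quadratic reciprocity gives (153/695) = (695/153). Reduce: 695 ≡ 83 (mod 153). Now have (83/153).
153 ≡ 1 (mod 4), so quadratic reciprocity gives (83/153) = (153/83). Reduce: 153 ≡ 70 (mod 83). Now have (70/83).
Factor out 2: 70 = 2·35. Since 83 ≡ 3 (mod 8), (2/83) = -1. Now have -(35/83).
Both 35 ≡ 3 and 83 ≡ 3 (mod 4), so reciprocity gives (35/83) = -(83/35). Reduce: 83 ≡ 13 (mod 35). Now have (13/35).
13 ≡ 1 (mod 4), so quadratic reciprocity gives (13/35) = (35/13). Reduce: 35 ≡ 9 (mod 13). Now have (9/13).
9 ≡ 1 (mod 4), so quadratic reciprocity gives (9/13) = (13/9). Reduce: 13 ≡ 4 (mod 9). Now have (4/9).
Factor out 2: 4 = 2^2. Since 9 ≡ 1 (mod 8), (2/9) = +1, and (2/9)^2 = +1. Now have (1/9).
(1/9) = 1. Collecting the sign factors: 1.
Product: (-1)·(1) = -1.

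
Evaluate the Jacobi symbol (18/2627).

-1

(18/2627)
  = -(9/2627)    [2627 ≡ 3 mod 8 ⇒ (2/2627) = -1]
  = -(2627/9)    [QR: 9 ≡ 1 mod 4, sign kept]
  = -(8/9)    [2627 ≡ 8 mod 9]
  = -(1/9)    [9 ≡ 1 mod 8 ⇒ (2/9)^3 = +1]
  = -1    [(1/9) = 1]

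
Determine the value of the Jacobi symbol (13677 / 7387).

-1

(13677 / 7387)
  = (6290 / 7387)    [13677 ≡ 6290 mod 7387]
  = -(3145 / 7387)    [7387 ≡ 3 mod 8 ⇒ (2 / 7387) = -1]
  = -(7387 / 3145)    [QR: 3145 ≡ 1 mod 4, sign kept]
  = -(1097 / 3145)    [7387 ≡ 1097 mod 3145]
  = -(3145 / 1097)    [QR: 1097 ≡ 1 mod 4, sign kept]
  = -(951 / 1097)    [3145 ≡ 951 mod 1097]
  = -(1097 / 951)    [QR: 1097 ≡ 1 mod 4, sign kept]
  = -(146 / 951)    [1097 ≡ 146 mod 951]
  = -(73 / 951)    [951 ≡ 7 mod 8 ⇒ (2 / 951) = +1]
  = -(951 / 73)    [QR: 73 ≡ 1 mod 4, sign kept]
  = -(2 / 73)    [951 ≡ 2 mod 73]
  = -(1 / 73)    [73 ≡ 1 mod 8 ⇒ (2 / 73) = +1]
  = -1    [(1 / 73) = 1]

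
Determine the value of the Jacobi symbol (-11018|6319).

1

Pull out -1: (-11018|6319) = (-1|6319)·(11018|6319). Since 6319 ≡ 3 (mod 4), (-1|6319) = -1. Now have -(11018|6319).
Reduce the numerator: 11018 ≡ 4699 (mod 6319), so (11018|6319) = (4699|6319).
Both 4699 ≡ 3 and 6319 ≡ 3 (mod 4), so reciprocity gives (4699|6319) = -(6319|4699). Reduce: 6319 ≡ 1620 (mod 4699). Now have (1620|4699).
Factor out 2: 1620 = 2^2·405. Since 4699 ≡ 3 (mod 8), (2|4699) = -1, and (2|4699)^2 = +1. Now have (405|4699).
405 ≡ 1 (mod 4), so quadratic reciprocity gives (405|4699) = (4699|405). Reduce: 4699 ≡ 244 (mod 405). Now have (244|405).
Factor out 2: 244 = 2^2·61. Since 405 ≡ 5 (mod 8), (2|405) = -1, and (2|405)^2 = +1. Now have (61|405).
61 ≡ 1 (mod 4), so quadratic reciprocity gives (61|405) = (405|61). Reduce: 405 ≡ 39 (mod 61). Now have (39|61).
61 ≡ 1 (mod 4), so quadratic reciprocity gives (39|61) = (61|39). Reduce: 61 ≡ 22 (mod 39). Now have (22|39).
Factor out 2: 22 = 2·11. Since 39 ≡ 7 (mod 8), (2|39) = +1. Now have (11|39).
Both 11 ≡ 3 and 39 ≡ 3 (mod 4), so reciprocity gives (11|39) = -(39|11). Reduce: 39 ≡ 6 (mod 11). Now have -(6|11).
Factor out 2: 6 = 2·3. Since 11 ≡ 3 (mod 8), (2|11) = -1. Now have (3|11).
Both 3 ≡ 3 and 11 ≡ 3 (mod 4), so reciprocity gives (3|11) = -(11|3). Reduce: 11 ≡ 2 (mod 3). Now have -(2|3).
Factor out 2: 2 = 2. Since 3 ≡ 3 (mod 8), (2|3) = -1. Now have (1|3).
(1|3) = 1. Collecting the sign factors: 1.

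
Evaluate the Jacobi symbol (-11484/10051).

(-11484/10051)
  = (8618/10051)    [-11484 ≡ 8618 mod 10051]
  = -(4309/10051)    [10051 ≡ 3 mod 8 ⇒ (2/10051) = -1]
  = -(10051/4309)    [QR: 4309 ≡ 1 mod 4, sign kept]
  = -(1433/4309)    [10051 ≡ 1433 mod 4309]
  = -(4309/1433)    [QR: 1433 ≡ 1 mod 4, sign kept]
  = -(10/1433)    [4309 ≡ 10 mod 1433]
  = -(5/1433)    [1433 ≡ 1 mod 8 ⇒ (2/1433) = +1]
  = -(1433/5)    [QR: 5 ≡ 1 mod 4, sign kept]
  = -(3/5)    [1433 ≡ 3 mod 5]
  = -(5/3)    [QR: 5 ≡ 1 mod 4, sign kept]
  = -(2/3)    [5 ≡ 2 mod 3]
  = (1/3)    [3 ≡ 3 mod 8 ⇒ (2/3) = -1]
  = 1    [(1/3) = 1]

1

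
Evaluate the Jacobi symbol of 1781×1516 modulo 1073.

By multiplicativity, (1781·1516 / 1073) = (1781 / 1073)·(1516 / 1073).
First factor (1781 / 1073):
(1781 / 1073)
  = (708 / 1073)    [1781 ≡ 708 mod 1073]
  = (177 / 1073)    [1073 ≡ 1 mod 8 ⇒ (2 / 1073)^2 = +1]
  = (1073 / 177)    [QR: 177 ≡ 1 mod 4, sign kept]
  = (11 / 177)    [1073 ≡ 11 mod 177]
  = (177 / 11)    [QR: 177 ≡ 1 mod 4, sign kept]
  = (1 / 11)    [177 ≡ 1 mod 11]
  = 1    [(1 / 11) = 1]
Second factor (1516 / 1073):
(1516 / 1073)
  = (443 / 1073)    [1516 ≡ 443 mod 1073]
  = (1073 / 443)    [QR: 1073 ≡ 1 mod 4, sign kept]
  = (187 / 443)    [1073 ≡ 187 mod 443]
  = -(443 / 187)    [QR: both ≡ 3 mod 4, sign flips]
  = -(69 / 187)    [443 ≡ 69 mod 187]
  = -(187 / 69)    [QR: 69 ≡ 1 mod 4, sign kept]
  = -(49 / 69)    [187 ≡ 49 mod 69]
  = -(69 / 49)    [QR: 49 ≡ 1 mod 4, sign kept]
  = -(20 / 49)    [69 ≡ 20 mod 49]
  = -(5 / 49)    [49 ≡ 1 mod 8 ⇒ (2 / 49)^2 = +1]
  = -(49 / 5)    [QR: 5 ≡ 1 mod 4, sign kept]
  = -(4 / 5)    [49 ≡ 4 mod 5]
  = -(1 / 5)    [5 ≡ 5 mod 8 ⇒ (2 / 5)^2 = +1]
  = -1    [(1 / 5) = 1]
Product: (1)·(-1) = -1.

-1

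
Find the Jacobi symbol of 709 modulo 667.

Reduce the numerator: 709 ≡ 42 (mod 667), so (709 / 667) = (42 / 667).
Factor out 2: 42 = 2·21. Since 667 ≡ 3 (mod 8), (2 / 667) = -1. Now have -(21 / 667).
21 ≡ 1 (mod 4), so quadratic reciprocity gives (21 / 667) = (667 / 21). Reduce: 667 ≡ 16 (mod 21). Now have -(16 / 21).
Factor out 2: 16 = 2^4. Since 21 ≡ 5 (mod 8), (2 / 21) = -1, and (2 / 21)^4 = +1. Now have -(1 / 21).
(1 / 21) = 1. Collecting the sign factors: -1.

-1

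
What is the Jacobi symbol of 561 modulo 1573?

0

561 ≡ 1 (mod 4), so quadratic reciprocity gives (561 / 1573) = (1573 / 561). Reduce: 1573 ≡ 451 (mod 561). Now have (451 / 561).
561 ≡ 1 (mod 4), so quadratic reciprocity gives (451 / 561) = (561 / 451). Reduce: 561 ≡ 110 (mod 451). Now have (110 / 451).
Factor out 2: 110 = 2·55. Since 451 ≡ 3 (mod 8), (2 / 451) = -1. Now have -(55 / 451).
Both 55 ≡ 3 and 451 ≡ 3 (mod 4), so reciprocity gives (55 / 451) = -(451 / 55). Reduce: 451 ≡ 11 (mod 55). Now have (11 / 55).
Both 11 ≡ 3 and 55 ≡ 3 (mod 4), so reciprocity gives (11 / 55) = -(55 / 11). Reduce: 55 ≡ 0 (mod 11). Now have -(0 / 11).
The numerator is now 0 with denominator 11 > 1: the symbol is 0.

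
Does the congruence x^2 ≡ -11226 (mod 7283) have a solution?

no

(-11226/7283)
  = (3340/7283)    [-11226 ≡ 3340 mod 7283]
  = (835/7283)    [7283 ≡ 3 mod 8 ⇒ (2/7283)^2 = +1]
  = -(7283/835)    [QR: both ≡ 3 mod 4, sign flips]
  = -(603/835)    [7283 ≡ 603 mod 835]
  = (835/603)    [QR: both ≡ 3 mod 4, sign flips]
  = (232/603)    [835 ≡ 232 mod 603]
  = -(29/603)    [603 ≡ 3 mod 8 ⇒ (2/603)^3 = -1]
  = -(603/29)    [QR: 29 ≡ 1 mod 4, sign kept]
  = -(23/29)    [603 ≡ 23 mod 29]
  = -(29/23)    [QR: 29 ≡ 1 mod 4, sign kept]
  = -(6/23)    [29 ≡ 6 mod 23]
  = -(3/23)    [23 ≡ 7 mod 8 ⇒ (2/23) = +1]
  = (23/3)    [QR: both ≡ 3 mod 4, sign flips]
  = (2/3)    [23 ≡ 2 mod 3]
  = -(1/3)    [3 ≡ 3 mod 8 ⇒ (2/3) = -1]
  = -1    [(1/3) = 1]
The Legendre symbol is -1, so x^2 ≡ -11226 (mod 7283) has no solution.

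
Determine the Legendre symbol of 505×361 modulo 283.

By multiplicativity, (505·361 / 283) = (505 / 283)·(361 / 283).
First factor (505 / 283):
Reduce the numerator: 505 ≡ 222 (mod 283), so (505 / 283) = (222 / 283).
Factor out 2: 222 = 2·111. Since 283 ≡ 3 (mod 8), (2 / 283) = -1. Now have -(111 / 283).
Both 111 ≡ 3 and 283 ≡ 3 (mod 4), so reciprocity gives (111 / 283) = -(283 / 111). Reduce: 283 ≡ 61 (mod 111). Now have (61 / 111).
61 ≡ 1 (mod 4), so quadratic reciprocity gives (61 / 111) = (111 / 61). Reduce: 111 ≡ 50 (mod 61). Now have (50 / 61).
Factor out 2: 50 = 2·25. Since 61 ≡ 5 (mod 8), (2 / 61) = -1. Now have -(25 / 61).
25 ≡ 1 (mod 4), so quadratic reciprocity gives (25 / 61) = (61 / 25). Reduce: 61 ≡ 11 (mod 25). Now have -(11 / 25).
25 ≡ 1 (mod 4), so quadratic reciprocity gives (11 / 25) = (25 / 11). Reduce: 25 ≡ 3 (mod 11). Now have -(3 / 11).
Both 3 ≡ 3 and 11 ≡ 3 (mod 4), so reciprocity gives (3 / 11) = -(11 / 3). Reduce: 11 ≡ 2 (mod 3). Now have (2 / 3).
Factor out 2: 2 = 2. Since 3 ≡ 3 (mod 8), (2 / 3) = -1. Now have -(1 / 3).
(1 / 3) = 1. Collecting the sign factors: -1.
Second factor (361 / 283):
Reduce the numerator: 361 ≡ 78 (mod 283), so (361 / 283) = (78 / 283).
Factor out 2: 78 = 2·39. Since 283 ≡ 3 (mod 8), (2 / 283) = -1. Now have -(39 / 283).
Both 39 ≡ 3 and 283 ≡ 3 (mod 4), so reciprocity gives (39 / 283) = -(283 / 39). Reduce: 283 ≡ 10 (mod 39). Now have (10 / 39).
Factor out 2: 10 = 2·5. Since 39 ≡ 7 (mod 8), (2 / 39) = +1. Now have (5 / 39).
5 ≡ 1 (mod 4), so quadratic reciprocity gives (5 / 39) = (39 / 5). Reduce: 39 ≡ 4 (mod 5). Now have (4 / 5).
Factor out 2: 4 = 2^2. Since 5 ≡ 5 (mod 8), (2 / 5) = -1, and (2 / 5)^2 = +1. Now have (1 / 5).
(1 / 5) = 1. Collecting the sign factors: 1.
Product: (-1)·(1) = -1.

-1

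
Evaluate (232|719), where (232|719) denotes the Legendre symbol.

(232|719)
  = (29|719)    [719 ≡ 7 mod 8 ⇒ (2|719)^3 = +1]
  = (719|29)    [QR: 29 ≡ 1 mod 4, sign kept]
  = (23|29)    [719 ≡ 23 mod 29]
  = (29|23)    [QR: 29 ≡ 1 mod 4, sign kept]
  = (6|23)    [29 ≡ 6 mod 23]
  = (3|23)    [23 ≡ 7 mod 8 ⇒ (2|23) = +1]
  = -(23|3)    [QR: both ≡ 3 mod 4, sign flips]
  = -(2|3)    [23 ≡ 2 mod 3]
  = (1|3)    [3 ≡ 3 mod 8 ⇒ (2|3) = -1]
  = 1    [(1|3) = 1]

1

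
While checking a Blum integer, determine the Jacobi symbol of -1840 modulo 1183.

Reduce the numerator: -1840 ≡ 526 (mod 1183), so (-1840/1183) = (526/1183).
Factor out 2: 526 = 2·263. Since 1183 ≡ 7 (mod 8), (2/1183) = +1. Now have (263/1183).
Both 263 ≡ 3 and 1183 ≡ 3 (mod 4), so reciprocity gives (263/1183) = -(1183/263). Reduce: 1183 ≡ 131 (mod 263). Now have -(131/263).
Both 131 ≡ 3 and 263 ≡ 3 (mod 4), so reciprocity gives (131/263) = -(263/131). Reduce: 263 ≡ 1 (mod 131). Now have (1/131).
(1/131) = 1. Collecting the sign factors: 1.

1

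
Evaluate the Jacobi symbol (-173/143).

(-173/143)
  = (113/143)    [-173 ≡ 113 mod 143]
  = (143/113)    [QR: 113 ≡ 1 mod 4, sign kept]
  = (30/113)    [143 ≡ 30 mod 113]
  = (15/113)    [113 ≡ 1 mod 8 ⇒ (2/113) = +1]
  = (113/15)    [QR: 113 ≡ 1 mod 4, sign kept]
  = (8/15)    [113 ≡ 8 mod 15]
  = (1/15)    [15 ≡ 7 mod 8 ⇒ (2/15)^3 = +1]
  = 1    [(1/15) = 1]

1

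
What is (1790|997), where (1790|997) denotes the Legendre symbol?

Reduce the numerator: 1790 ≡ 793 (mod 997), so (1790|997) = (793|997).
793 ≡ 1 (mod 4), so quadratic reciprocity gives (793|997) = (997|793). Reduce: 997 ≡ 204 (mod 793). Now have (204|793).
Factor out 2: 204 = 2^2·51. Since 793 ≡ 1 (mod 8), (2|793) = +1, and (2|793)^2 = +1. Now have (51|793).
793 ≡ 1 (mod 4), so quadratic reciprocity gives (51|793) = (793|51). Reduce: 793 ≡ 28 (mod 51). Now have (28|51).
Factor out 2: 28 = 2^2·7. Since 51 ≡ 3 (mod 8), (2|51) = -1, and (2|51)^2 = +1. Now have (7|51).
Both 7 ≡ 3 and 51 ≡ 3 (mod 4), so reciprocity gives (7|51) = -(51|7). Reduce: 51 ≡ 2 (mod 7). Now have -(2|7).
Factor out 2: 2 = 2. Since 7 ≡ 7 (mod 8), (2|7) = +1. Now have -(1|7).
(1|7) = 1. Collecting the sign factors: -1.

-1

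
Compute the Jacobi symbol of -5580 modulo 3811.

(-5580 / 3811)
  = (2042 / 3811)    [-5580 ≡ 2042 mod 3811]
  = -(1021 / 3811)    [3811 ≡ 3 mod 8 ⇒ (2 / 3811) = -1]
  = -(3811 / 1021)    [QR: 1021 ≡ 1 mod 4, sign kept]
  = -(748 / 1021)    [3811 ≡ 748 mod 1021]
  = -(187 / 1021)    [1021 ≡ 5 mod 8 ⇒ (2 / 1021)^2 = +1]
  = -(1021 / 187)    [QR: 1021 ≡ 1 mod 4, sign kept]
  = -(86 / 187)    [1021 ≡ 86 mod 187]
  = (43 / 187)    [187 ≡ 3 mod 8 ⇒ (2 / 187) = -1]
  = -(187 / 43)    [QR: both ≡ 3 mod 4, sign flips]
  = -(15 / 43)    [187 ≡ 15 mod 43]
  = (43 / 15)    [QR: both ≡ 3 mod 4, sign flips]
  = (13 / 15)    [43 ≡ 13 mod 15]
  = (15 / 13)    [QR: 13 ≡ 1 mod 4, sign kept]
  = (2 / 13)    [15 ≡ 2 mod 13]
  = -(1 / 13)    [13 ≡ 5 mod 8 ⇒ (2 / 13) = -1]
  = -1    [(1 / 13) = 1]

-1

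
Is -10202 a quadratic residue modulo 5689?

Reduce the numerator: -10202 ≡ 1176 (mod 5689), so (-10202|5689) = (1176|5689).
Factor out 2: 1176 = 2^3·147. Since 5689 ≡ 1 (mod 8), (2|5689) = +1, and (2|5689)^3 = +1. Now have (147|5689).
5689 ≡ 1 (mod 4), so quadratic reciprocity gives (147|5689) = (5689|147). Reduce: 5689 ≡ 103 (mod 147). Now have (103|147).
Both 103 ≡ 3 and 147 ≡ 3 (mod 4), so reciprocity gives (103|147) = -(147|103). Reduce: 147 ≡ 44 (mod 103). Now have -(44|103).
Factor out 2: 44 = 2^2·11. Since 103 ≡ 7 (mod 8), (2|103) = +1, and (2|103)^2 = +1. Now have -(11|103).
Both 11 ≡ 3 and 103 ≡ 3 (mod 4), so reciprocity gives (11|103) = -(103|11). Reduce: 103 ≡ 4 (mod 11). Now have (4|11).
Factor out 2: 4 = 2^2. Since 11 ≡ 3 (mod 8), (2|11) = -1, and (2|11)^2 = +1. Now have (1|11).
(1|11) = 1. Collecting the sign factors: 1.
The Legendre symbol is 1, so x^2 ≡ -10202 (mod 5689) has solution.

yes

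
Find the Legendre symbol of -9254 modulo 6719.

Reduce the numerator: -9254 ≡ 4184 (mod 6719), so (-9254 / 6719) = (4184 / 6719).
Factor out 2: 4184 = 2^3·523. Since 6719 ≡ 7 (mod 8), (2 / 6719) = +1, and (2 / 6719)^3 = +1. Now have (523 / 6719).
Both 523 ≡ 3 and 6719 ≡ 3 (mod 4), so reciprocity gives (523 / 6719) = -(6719 / 523). Reduce: 6719 ≡ 443 (mod 523). Now have -(443 / 523).
Both 443 ≡ 3 and 523 ≡ 3 (mod 4), so reciprocity gives (443 / 523) = -(523 / 443). Reduce: 523 ≡ 80 (mod 443). Now have (80 / 443).
Factor out 2: 80 = 2^4·5. Since 443 ≡ 3 (mod 8), (2 / 443) = -1, and (2 / 443)^4 = +1. Now have (5 / 443).
5 ≡ 1 (mod 4), so quadratic reciprocity gives (5 / 443) = (443 / 5). Reduce: 443 ≡ 3 (mod 5). Now have (3 / 5).
5 ≡ 1 (mod 4), so quadratic reciprocity gives (3 / 5) = (5 / 3). Reduce: 5 ≡ 2 (mod 3). Now have (2 / 3).
Factor out 2: 2 = 2. Since 3 ≡ 3 (mod 8), (2 / 3) = -1. Now have -(1 / 3).
(1 / 3) = 1. Collecting the sign factors: -1.

-1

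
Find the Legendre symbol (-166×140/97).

-1

By multiplicativity, (-166·140/97) = (-166/97)·(140/97).
First factor (-166/97):
(-166/97)
  = (28/97)    [-166 ≡ 28 mod 97]
  = (7/97)    [97 ≡ 1 mod 8 ⇒ (2/97)^2 = +1]
  = (97/7)    [QR: 97 ≡ 1 mod 4, sign kept]
  = (6/7)    [97 ≡ 6 mod 7]
  = (3/7)    [7 ≡ 7 mod 8 ⇒ (2/7) = +1]
  = -(7/3)    [QR: both ≡ 3 mod 4, sign flips]
  = -(1/3)    [7 ≡ 1 mod 3]
  = -1    [(1/3) = 1]
Second factor (140/97):
(140/97)
  = (43/97)    [140 ≡ 43 mod 97]
  = (97/43)    [QR: 97 ≡ 1 mod 4, sign kept]
  = (11/43)    [97 ≡ 11 mod 43]
  = -(43/11)    [QR: both ≡ 3 mod 4, sign flips]
  = -(10/11)    [43 ≡ 10 mod 11]
  = (5/11)    [11 ≡ 3 mod 8 ⇒ (2/11) = -1]
  = (11/5)    [QR: 5 ≡ 1 mod 4, sign kept]
  = (1/5)    [11 ≡ 1 mod 5]
  = 1    [(1/5) = 1]
Product: (-1)·(1) = -1.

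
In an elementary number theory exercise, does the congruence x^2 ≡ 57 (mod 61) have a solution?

(57/61)
  = (61/57)    [QR: 57 ≡ 1 mod 4, sign kept]
  = (4/57)    [61 ≡ 4 mod 57]
  = (1/57)    [57 ≡ 1 mod 8 ⇒ (2/57)^2 = +1]
  = 1    [(1/57) = 1]
(57/61) = 1, and 61 is prime, so 57 is a quadratic residue mod 61.

yes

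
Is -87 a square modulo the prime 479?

Reduce the numerator: -87 ≡ 392 (mod 479), so (-87/479) = (392/479).
Factor out 2: 392 = 2^3·49. Since 479 ≡ 7 (mod 8), (2/479) = +1, and (2/479)^3 = +1. Now have (49/479).
49 ≡ 1 (mod 4), so quadratic reciprocity gives (49/479) = (479/49). Reduce: 479 ≡ 38 (mod 49). Now have (38/49).
Factor out 2: 38 = 2·19. Since 49 ≡ 1 (mod 8), (2/49) = +1. Now have (19/49).
49 ≡ 1 (mod 4), so quadratic reciprocity gives (19/49) = (49/19). Reduce: 49 ≡ 11 (mod 19). Now have (11/19).
Both 11 ≡ 3 and 19 ≡ 3 (mod 4), so reciprocity gives (11/19) = -(19/11). Reduce: 19 ≡ 8 (mod 11). Now have -(8/11).
Factor out 2: 8 = 2^3. Since 11 ≡ 3 (mod 8), (2/11) = -1, and (2/11)^3 = -1. Now have (1/11).
(1/11) = 1. Collecting the sign factors: 1.
The Legendre symbol is 1, so x^2 ≡ -87 (mod 479) has solution.

yes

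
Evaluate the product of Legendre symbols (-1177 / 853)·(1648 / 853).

By multiplicativity, (-1177·1648 / 853) = (-1177 / 853)·(1648 / 853).
First factor (-1177 / 853):
Reduce the numerator: -1177 ≡ 529 (mod 853), so (-1177 / 853) = (529 / 853).
529 ≡ 1 (mod 4), so quadratic reciprocity gives (529 / 853) = (853 / 529). Reduce: 853 ≡ 324 (mod 529). Now have (324 / 529).
Factor out 2: 324 = 2^2·81. Since 529 ≡ 1 (mod 8), (2 / 529) = +1, and (2 / 529)^2 = +1. Now have (81 / 529).
81 ≡ 1 (mod 4), so quadratic reciprocity gives (81 / 529) = (529 / 81). Reduce: 529 ≡ 43 (mod 81). Now have (43 / 81).
81 ≡ 1 (mod 4), so quadratic reciprocity gives (43 / 81) = (81 / 43). Reduce: 81 ≡ 38 (mod 43). Now have (38 / 43).
Factor out 2: 38 = 2·19. Since 43 ≡ 3 (mod 8), (2 / 43) = -1. Now have -(19 / 43).
Both 19 ≡ 3 and 43 ≡ 3 (mod 4), so reciprocity gives (19 / 43) = -(43 / 19). Reduce: 43 ≡ 5 (mod 19). Now have (5 / 19).
5 ≡ 1 (mod 4), so quadratic reciprocity gives (5 / 19) = (19 / 5). Reduce: 19 ≡ 4 (mod 5). Now have (4 / 5).
Factor out 2: 4 = 2^2. Since 5 ≡ 5 (mod 8), (2 / 5) = -1, and (2 / 5)^2 = +1. Now have (1 / 5).
(1 / 5) = 1. Collecting the sign factors: 1.
Second factor (1648 / 853):
Reduce the numerator: 1648 ≡ 795 (mod 853), so (1648 / 853) = (795 / 853).
853 ≡ 1 (mod 4), so quadratic reciprocity gives (795 / 853) = (853 / 795). Reduce: 853 ≡ 58 (mod 795). Now have (58 / 795).
Factor out 2: 58 = 2·29. Since 795 ≡ 3 (mod 8), (2 / 795) = -1. Now have -(29 / 795).
29 ≡ 1 (mod 4), so quadratic reciprocity gives (29 / 795) = (795 / 29). Reduce: 795 ≡ 12 (mod 29). Now have -(12 / 29).
Factor out 2: 12 = 2^2·3. Since 29 ≡ 5 (mod 8), (2 / 29) = -1, and (2 / 29)^2 = +1. Now have -(3 / 29).
29 ≡ 1 (mod 4), so quadratic reciprocity gives (3 / 29) = (29 / 3). Reduce: 29 ≡ 2 (mod 3). Now have -(2 / 3).
Factor out 2: 2 = 2. Since 3 ≡ 3 (mod 8), (2 / 3) = -1. Now have (1 / 3).
(1 / 3) = 1. Collecting the sign factors: 1.
Product: (1)·(1) = 1.

1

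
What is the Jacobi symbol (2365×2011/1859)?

0

By multiplicativity, (2365·2011/1859) = (2365/1859)·(2011/1859).
First factor (2365/1859):
Reduce the numerator: 2365 ≡ 506 (mod 1859), so (2365/1859) = (506/1859).
Factor out 2: 506 = 2·253. Since 1859 ≡ 3 (mod 8), (2/1859) = -1. Now have -(253/1859).
253 ≡ 1 (mod 4), so quadratic reciprocity gives (253/1859) = (1859/253). Reduce: 1859 ≡ 88 (mod 253). Now have -(88/253).
Factor out 2: 88 = 2^3·11. Since 253 ≡ 5 (mod 8), (2/253) = -1, and (2/253)^3 = -1. Now have (11/253).
253 ≡ 1 (mod 4), so quadratic reciprocity gives (11/253) = (253/11). Reduce: 253 ≡ 0 (mod 11). Now have (0/11).
The numerator is now 0 with denominator 11 > 1: the symbol is 0.
Second factor (2011/1859):
Reduce the numerator: 2011 ≡ 152 (mod 1859), so (2011/1859) = (152/1859).
Factor out 2: 152 = 2^3·19. Since 1859 ≡ 3 (mod 8), (2/1859) = -1, and (2/1859)^3 = -1. Now have -(19/1859).
Both 19 ≡ 3 and 1859 ≡ 3 (mod 4), so reciprocity gives (19/1859) = -(1859/19). Reduce: 1859 ≡ 16 (mod 19). Now have (16/19).
Factor out 2: 16 = 2^4. Since 19 ≡ 3 (mod 8), (2/19) = -1, and (2/19)^4 = +1. Now have (1/19).
(1/19) = 1. Collecting the sign factors: 1.
Product: (0)·(1) = 0.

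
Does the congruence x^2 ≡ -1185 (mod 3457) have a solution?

Reduce the numerator: -1185 ≡ 2272 (mod 3457), so (-1185|3457) = (2272|3457).
Factor out 2: 2272 = 2^5·71. Since 3457 ≡ 1 (mod 8), (2|3457) = +1, and (2|3457)^5 = +1. Now have (71|3457).
3457 ≡ 1 (mod 4), so quadratic reciprocity gives (71|3457) = (3457|71). Reduce: 3457 ≡ 49 (mod 71). Now have (49|71).
49 ≡ 1 (mod 4), so quadratic reciprocity gives (49|71) = (71|49). Reduce: 71 ≡ 22 (mod 49). Now have (22|49).
Factor out 2: 22 = 2·11. Since 49 ≡ 1 (mod 8), (2|49) = +1. Now have (11|49).
49 ≡ 1 (mod 4), so quadratic reciprocity gives (11|49) = (49|11). Reduce: 49 ≡ 5 (mod 11). Now have (5|11).
5 ≡ 1 (mod 4), so quadratic reciprocity gives (5|11) = (11|5). Reduce: 11 ≡ 1 (mod 5). Now have (1|5).
(1|5) = 1. Collecting the sign factors: 1.
The Legendre symbol is 1, so x^2 ≡ -1185 (mod 3457) has solution.

yes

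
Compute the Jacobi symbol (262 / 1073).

1

(262 / 1073)
  = (131 / 1073)    [1073 ≡ 1 mod 8 ⇒ (2 / 1073) = +1]
  = (1073 / 131)    [QR: 1073 ≡ 1 mod 4, sign kept]
  = (25 / 131)    [1073 ≡ 25 mod 131]
  = (131 / 25)    [QR: 25 ≡ 1 mod 4, sign kept]
  = (6 / 25)    [131 ≡ 6 mod 25]
  = (3 / 25)    [25 ≡ 1 mod 8 ⇒ (2 / 25) = +1]
  = (25 / 3)    [QR: 25 ≡ 1 mod 4, sign kept]
  = (1 / 3)    [25 ≡ 1 mod 3]
  = 1    [(1 / 3) = 1]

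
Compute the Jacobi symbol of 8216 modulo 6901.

Reduce the numerator: 8216 ≡ 1315 (mod 6901), so (8216 / 6901) = (1315 / 6901).
6901 ≡ 1 (mod 4), so quadratic reciprocity gives (1315 / 6901) = (6901 / 1315). Reduce: 6901 ≡ 326 (mod 1315). Now have (326 / 1315).
Factor out 2: 326 = 2·163. Since 1315 ≡ 3 (mod 8), (2 / 1315) = -1. Now have -(163 / 1315).
Both 163 ≡ 3 and 1315 ≡ 3 (mod 4), so reciprocity gives (163 / 1315) = -(1315 / 163). Reduce: 1315 ≡ 11 (mod 163). Now have (11 / 163).
Both 11 ≡ 3 and 163 ≡ 3 (mod 4), so reciprocity gives (11 / 163) = -(163 / 11). Reduce: 163 ≡ 9 (mod 11). Now have -(9 / 11).
9 ≡ 1 (mod 4), so quadratic reciprocity gives (9 / 11) = (11 / 9). Reduce: 11 ≡ 2 (mod 9). Now have -(2 / 9).
Factor out 2: 2 = 2. Since 9 ≡ 1 (mod 8), (2 / 9) = +1. Now have -(1 / 9).
(1 / 9) = 1. Collecting the sign factors: -1.

-1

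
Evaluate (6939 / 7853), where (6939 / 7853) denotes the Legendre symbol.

-1

7853 ≡ 1 (mod 4), so quadratic reciprocity gives (6939 / 7853) = (7853 / 6939). Reduce: 7853 ≡ 914 (mod 6939). Now have (914 / 6939).
Factor out 2: 914 = 2·457. Since 6939 ≡ 3 (mod 8), (2 / 6939) = -1. Now have -(457 / 6939).
457 ≡ 1 (mod 4), so quadratic reciprocity gives (457 / 6939) = (6939 / 457). Reduce: 6939 ≡ 84 (mod 457). Now have -(84 / 457).
Factor out 2: 84 = 2^2·21. Since 457 ≡ 1 (mod 8), (2 / 457) = +1, and (2 / 457)^2 = +1. Now have -(21 / 457).
21 ≡ 1 (mod 4), so quadratic reciprocity gives (21 / 457) = (457 / 21). Reduce: 457 ≡ 16 (mod 21). Now have -(16 / 21).
Factor out 2: 16 = 2^4. Since 21 ≡ 5 (mod 8), (2 / 21) = -1, and (2 / 21)^4 = +1. Now have -(1 / 21).
(1 / 21) = 1. Collecting the sign factors: -1.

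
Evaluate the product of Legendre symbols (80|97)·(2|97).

By multiplicativity, (80·2|97) = (80|97)·(2|97).
First factor (80|97):
(80|97)
  = (5|97)    [97 ≡ 1 mod 8 ⇒ (2|97)^4 = +1]
  = (97|5)    [QR: 5 ≡ 1 mod 4, sign kept]
  = (2|5)    [97 ≡ 2 mod 5]
  = -(1|5)    [5 ≡ 5 mod 8 ⇒ (2|5) = -1]
  = -1    [(1|5) = 1]
Second factor (2|97):
(2|97)
  = (1|97)    [97 ≡ 1 mod 8 ⇒ (2|97) = +1]
  = 1    [(1|97) = 1]
Product: (-1)·(1) = -1.

-1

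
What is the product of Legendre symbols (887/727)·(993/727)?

By multiplicativity, (887·993/727) = (887/727)·(993/727).
First factor (887/727):
(887/727)
  = (160/727)    [887 ≡ 160 mod 727]
  = (5/727)    [727 ≡ 7 mod 8 ⇒ (2/727)^5 = +1]
  = (727/5)    [QR: 5 ≡ 1 mod 4, sign kept]
  = (2/5)    [727 ≡ 2 mod 5]
  = -(1/5)    [5 ≡ 5 mod 8 ⇒ (2/5) = -1]
  = -1    [(1/5) = 1]
Second factor (993/727):
(993/727)
  = (266/727)    [993 ≡ 266 mod 727]
  = (133/727)    [727 ≡ 7 mod 8 ⇒ (2/727) = +1]
  = (727/133)    [QR: 133 ≡ 1 mod 4, sign kept]
  = (62/133)    [727 ≡ 62 mod 133]
  = -(31/133)    [133 ≡ 5 mod 8 ⇒ (2/133) = -1]
  = -(133/31)    [QR: 133 ≡ 1 mod 4, sign kept]
  = -(9/31)    [133 ≡ 9 mod 31]
  = -(31/9)    [QR: 9 ≡ 1 mod 4, sign kept]
  = -(4/9)    [31 ≡ 4 mod 9]
  = -(1/9)    [9 ≡ 1 mod 8 ⇒ (2/9)^2 = +1]
  = -1    [(1/9) = 1]
Product: (-1)·(-1) = 1.

1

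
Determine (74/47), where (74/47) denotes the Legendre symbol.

Reduce the numerator: 74 ≡ 27 (mod 47), so (74/47) = (27/47).
Both 27 ≡ 3 and 47 ≡ 3 (mod 4), so reciprocity gives (27/47) = -(47/27). Reduce: 47 ≡ 20 (mod 27). Now have -(20/27).
Factor out 2: 20 = 2^2·5. Since 27 ≡ 3 (mod 8), (2/27) = -1, and (2/27)^2 = +1. Now have -(5/27).
5 ≡ 1 (mod 4), so quadratic reciprocity gives (5/27) = (27/5). Reduce: 27 ≡ 2 (mod 5). Now have -(2/5).
Factor out 2: 2 = 2. Since 5 ≡ 5 (mod 8), (2/5) = -1. Now have (1/5).
(1/5) = 1. Collecting the sign factors: 1.

1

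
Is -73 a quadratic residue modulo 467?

(-73/467)
  = (394/467)    [-73 ≡ 394 mod 467]
  = -(197/467)    [467 ≡ 3 mod 8 ⇒ (2/467) = -1]
  = -(467/197)    [QR: 197 ≡ 1 mod 4, sign kept]
  = -(73/197)    [467 ≡ 73 mod 197]
  = -(197/73)    [QR: 73 ≡ 1 mod 4, sign kept]
  = -(51/73)    [197 ≡ 51 mod 73]
  = -(73/51)    [QR: 73 ≡ 1 mod 4, sign kept]
  = -(22/51)    [73 ≡ 22 mod 51]
  = (11/51)    [51 ≡ 3 mod 8 ⇒ (2/51) = -1]
  = -(51/11)    [QR: both ≡ 3 mod 4, sign flips]
  = -(7/11)    [51 ≡ 7 mod 11]
  = (11/7)    [QR: both ≡ 3 mod 4, sign flips]
  = (4/7)    [11 ≡ 4 mod 7]
  = (1/7)    [7 ≡ 7 mod 8 ⇒ (2/7)^2 = +1]
  = 1    [(1/7) = 1]
(-73/467) = 1, and 467 is prime, so -73 is a quadratic residue mod 467.

yes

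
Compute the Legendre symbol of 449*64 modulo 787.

1

By multiplicativity, (449·64/787) = (449/787)·(64/787).
First factor (449/787):
449 ≡ 1 (mod 4), so quadratic reciprocity gives (449/787) = (787/449). Reduce: 787 ≡ 338 (mod 449). Now have (338/449).
Factor out 2: 338 = 2·169. Since 449 ≡ 1 (mod 8), (2/449) = +1. Now have (169/449).
169 ≡ 1 (mod 4), so quadratic reciprocity gives (169/449) = (449/169). Reduce: 449 ≡ 111 (mod 169). Now have (111/169).
169 ≡ 1 (mod 4), so quadratic reciprocity gives (111/169) = (169/111). Reduce: 169 ≡ 58 (mod 111). Now have (58/111).
Factor out 2: 58 = 2·29. Since 111 ≡ 7 (mod 8), (2/111) = +1. Now have (29/111).
29 ≡ 1 (mod 4), so quadratic reciprocity gives (29/111) = (111/29). Reduce: 111 ≡ 24 (mod 29). Now have (24/29).
Factor out 2: 24 = 2^3·3. Since 29 ≡ 5 (mod 8), (2/29) = -1, and (2/29)^3 = -1. Now have -(3/29).
29 ≡ 1 (mod 4), so quadratic reciprocity gives (3/29) = (29/3). Reduce: 29 ≡ 2 (mod 3). Now have -(2/3).
Factor out 2: 2 = 2. Since 3 ≡ 3 (mod 8), (2/3) = -1. Now have (1/3).
(1/3) = 1. Collecting the sign factors: 1.
Second factor (64/787):
Factor out 2: 64 = 2^6. Since 787 ≡ 3 (mod 8), (2/787) = -1, and (2/787)^6 = +1. Now have (1/787).
(1/787) = 1. Collecting the sign factors: 1.
Product: (1)·(1) = 1.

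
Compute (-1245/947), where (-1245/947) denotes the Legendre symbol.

1

(-1245/947)
  = -(1245/947)    [947 ≡ 3 mod 4 ⇒ (-1/947) = -1]
  = -(298/947)    [1245 ≡ 298 mod 947]
  = (149/947)    [947 ≡ 3 mod 8 ⇒ (2/947) = -1]
  = (947/149)    [QR: 149 ≡ 1 mod 4, sign kept]
  = (53/149)    [947 ≡ 53 mod 149]
  = (149/53)    [QR: 53 ≡ 1 mod 4, sign kept]
  = (43/53)    [149 ≡ 43 mod 53]
  = (53/43)    [QR: 53 ≡ 1 mod 4, sign kept]
  = (10/43)    [53 ≡ 10 mod 43]
  = -(5/43)    [43 ≡ 3 mod 8 ⇒ (2/43) = -1]
  = -(43/5)    [QR: 5 ≡ 1 mod 4, sign kept]
  = -(3/5)    [43 ≡ 3 mod 5]
  = -(5/3)    [QR: 5 ≡ 1 mod 4, sign kept]
  = -(2/3)    [5 ≡ 2 mod 3]
  = (1/3)    [3 ≡ 3 mod 8 ⇒ (2/3) = -1]
  = 1    [(1/3) = 1]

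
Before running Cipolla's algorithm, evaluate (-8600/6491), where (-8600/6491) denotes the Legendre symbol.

(-8600/6491)
  = -(8600/6491)    [6491 ≡ 3 mod 4 ⇒ (-1/6491) = -1]
  = -(2109/6491)    [8600 ≡ 2109 mod 6491]
  = -(6491/2109)    [QR: 2109 ≡ 1 mod 4, sign kept]
  = -(164/2109)    [6491 ≡ 164 mod 2109]
  = -(41/2109)    [2109 ≡ 5 mod 8 ⇒ (2/2109)^2 = +1]
  = -(2109/41)    [QR: 41 ≡ 1 mod 4, sign kept]
  = -(18/41)    [2109 ≡ 18 mod 41]
  = -(9/41)    [41 ≡ 1 mod 8 ⇒ (2/41) = +1]
  = -(41/9)    [QR: 9 ≡ 1 mod 4, sign kept]
  = -(5/9)    [41 ≡ 5 mod 9]
  = -(9/5)    [QR: 5 ≡ 1 mod 4, sign kept]
  = -(4/5)    [9 ≡ 4 mod 5]
  = -(1/5)    [5 ≡ 5 mod 8 ⇒ (2/5)^2 = +1]
  = -1    [(1/5) = 1]

-1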